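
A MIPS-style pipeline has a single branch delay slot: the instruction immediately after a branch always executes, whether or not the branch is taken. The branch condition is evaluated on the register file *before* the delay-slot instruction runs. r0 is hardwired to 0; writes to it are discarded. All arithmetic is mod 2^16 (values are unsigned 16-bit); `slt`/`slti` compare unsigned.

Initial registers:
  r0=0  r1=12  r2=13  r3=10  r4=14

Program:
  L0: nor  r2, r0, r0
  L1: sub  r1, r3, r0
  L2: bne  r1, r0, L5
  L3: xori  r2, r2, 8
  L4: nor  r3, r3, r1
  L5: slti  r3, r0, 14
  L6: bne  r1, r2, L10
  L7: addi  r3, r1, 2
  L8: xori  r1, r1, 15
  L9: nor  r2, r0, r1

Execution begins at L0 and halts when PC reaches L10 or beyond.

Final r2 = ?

65527

#0 nor  r2, r0, r0 ; 0/12/65535/10/14
#1 sub  r1, r3, r0 ; 0/10/65535/10/14
#2 bne  r1, r0, L5 ; 0/10/65535/10/14 ; →target
#3 xori  r2, r2, 8 ; 0/10/65527/10/14
#5 slti  r3, r0, 14 ; 0/10/65527/1/14
#6 bne  r1, r2, L10 ; 0/10/65527/1/14 ; →target
#7 addi  r3, r1, 2 ; 0/10/65527/12/14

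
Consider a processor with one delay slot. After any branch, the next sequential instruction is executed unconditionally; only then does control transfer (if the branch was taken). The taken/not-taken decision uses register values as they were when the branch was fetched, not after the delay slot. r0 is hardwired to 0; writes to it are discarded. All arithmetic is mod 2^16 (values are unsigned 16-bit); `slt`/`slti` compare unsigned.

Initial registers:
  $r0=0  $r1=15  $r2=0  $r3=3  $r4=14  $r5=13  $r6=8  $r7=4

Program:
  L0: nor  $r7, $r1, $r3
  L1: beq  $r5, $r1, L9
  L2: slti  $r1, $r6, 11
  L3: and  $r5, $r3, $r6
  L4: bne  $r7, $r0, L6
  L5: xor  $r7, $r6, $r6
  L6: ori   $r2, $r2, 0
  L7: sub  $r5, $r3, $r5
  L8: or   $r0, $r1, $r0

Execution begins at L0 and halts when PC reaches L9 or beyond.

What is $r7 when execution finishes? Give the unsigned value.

PC=0  nor  $r7, $r1, $r3     | $r0=0 $r1=15 $r2=0 $r3=3 $r4=14 $r5=13 $r6=8 $r7=65520
PC=1  beq  $r5, $r1, L9      | $r0=0 $r1=15 $r2=0 $r3=3 $r4=14 $r5=13 $r6=8 $r7=65520  [not taken]
PC=2  slti  $r1, $r6, 11     | $r0=0 $r1=1 $r2=0 $r3=3 $r4=14 $r5=13 $r6=8 $r7=65520
PC=3  and  $r5, $r3, $r6     | $r0=0 $r1=1 $r2=0 $r3=3 $r4=14 $r5=0 $r6=8 $r7=65520
PC=4  bne  $r7, $r0, L6      | $r0=0 $r1=1 $r2=0 $r3=3 $r4=14 $r5=0 $r6=8 $r7=65520  [TAKEN]
PC=5  xor  $r7, $r6, $r6     | $r0=0 $r1=1 $r2=0 $r3=3 $r4=14 $r5=0 $r6=8 $r7=0
PC=6  ori   $r2, $r2, 0      | $r0=0 $r1=1 $r2=0 $r3=3 $r4=14 $r5=0 $r6=8 $r7=0
PC=7  sub  $r5, $r3, $r5     | $r0=0 $r1=1 $r2=0 $r3=3 $r4=14 $r5=3 $r6=8 $r7=0
PC=8  or   $r0, $r1, $r0     | $r0=0 $r1=1 $r2=0 $r3=3 $r4=14 $r5=3 $r6=8 $r7=0

0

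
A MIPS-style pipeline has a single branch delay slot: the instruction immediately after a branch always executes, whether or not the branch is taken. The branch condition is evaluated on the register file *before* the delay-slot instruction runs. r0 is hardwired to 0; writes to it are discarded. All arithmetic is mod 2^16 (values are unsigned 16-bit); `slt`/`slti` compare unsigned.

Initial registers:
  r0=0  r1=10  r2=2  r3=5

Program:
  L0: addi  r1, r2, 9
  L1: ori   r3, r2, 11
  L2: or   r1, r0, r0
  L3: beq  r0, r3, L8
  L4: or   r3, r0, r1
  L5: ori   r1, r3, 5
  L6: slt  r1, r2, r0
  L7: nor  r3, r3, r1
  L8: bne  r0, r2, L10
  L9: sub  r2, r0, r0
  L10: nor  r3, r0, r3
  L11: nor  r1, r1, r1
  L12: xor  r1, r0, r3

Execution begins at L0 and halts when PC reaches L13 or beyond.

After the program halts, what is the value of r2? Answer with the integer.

0

#0 addi  r1, r2, 9 ; 0/11/2/5
#1 ori   r3, r2, 11 ; 0/11/2/11
#2 or   r1, r0, r0 ; 0/0/2/11
#3 beq  r0, r3, L8 ; 0/0/2/11 ; →fallthru
#4 or   r3, r0, r1 ; 0/0/2/0
#5 ori   r1, r3, 5 ; 0/5/2/0
#6 slt  r1, r2, r0 ; 0/0/2/0
#7 nor  r3, r3, r1 ; 0/0/2/65535
#8 bne  r0, r2, L10 ; 0/0/2/65535 ; →target
#9 sub  r2, r0, r0 ; 0/0/0/65535
#10 nor  r3, r0, r3 ; 0/0/0/0
#11 nor  r1, r1, r1 ; 0/65535/0/0
#12 xor  r1, r0, r3 ; 0/0/0/0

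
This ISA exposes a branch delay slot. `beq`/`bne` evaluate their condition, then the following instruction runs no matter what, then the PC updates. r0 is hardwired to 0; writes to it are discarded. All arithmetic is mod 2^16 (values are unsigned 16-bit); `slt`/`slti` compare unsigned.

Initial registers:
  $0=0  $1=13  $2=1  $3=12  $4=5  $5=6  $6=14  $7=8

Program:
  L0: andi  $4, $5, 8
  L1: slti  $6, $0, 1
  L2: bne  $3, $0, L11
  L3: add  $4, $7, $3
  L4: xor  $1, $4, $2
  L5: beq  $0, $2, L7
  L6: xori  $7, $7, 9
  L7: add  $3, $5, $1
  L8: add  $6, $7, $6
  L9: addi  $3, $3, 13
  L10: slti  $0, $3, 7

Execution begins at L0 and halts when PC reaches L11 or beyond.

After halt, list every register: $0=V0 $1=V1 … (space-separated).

$0=0 $1=13 $2=1 $3=12 $4=20 $5=6 $6=1 $7=8

#0 andi  $4, $5, 8 ; 0/13/1/12/0/6/14/8
#1 slti  $6, $0, 1 ; 0/13/1/12/0/6/1/8
#2 bne  $3, $0, L11 ; 0/13/1/12/0/6/1/8 ; →target
#3 add  $4, $7, $3 ; 0/13/1/12/20/6/1/8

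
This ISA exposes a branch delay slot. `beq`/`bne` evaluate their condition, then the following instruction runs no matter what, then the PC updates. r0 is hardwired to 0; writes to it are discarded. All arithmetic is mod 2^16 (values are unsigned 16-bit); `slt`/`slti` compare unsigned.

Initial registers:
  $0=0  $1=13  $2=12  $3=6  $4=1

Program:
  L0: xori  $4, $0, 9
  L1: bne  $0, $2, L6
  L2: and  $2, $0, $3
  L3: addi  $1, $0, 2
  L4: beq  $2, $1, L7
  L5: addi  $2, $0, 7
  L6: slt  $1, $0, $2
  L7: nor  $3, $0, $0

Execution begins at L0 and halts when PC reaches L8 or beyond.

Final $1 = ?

0

#0 xori  $4, $0, 9 ; 0/13/12/6/9
#1 bne  $0, $2, L6 ; 0/13/12/6/9 ; →target
#2 and  $2, $0, $3 ; 0/13/0/6/9
#6 slt  $1, $0, $2 ; 0/0/0/6/9
#7 nor  $3, $0, $0 ; 0/0/0/65535/9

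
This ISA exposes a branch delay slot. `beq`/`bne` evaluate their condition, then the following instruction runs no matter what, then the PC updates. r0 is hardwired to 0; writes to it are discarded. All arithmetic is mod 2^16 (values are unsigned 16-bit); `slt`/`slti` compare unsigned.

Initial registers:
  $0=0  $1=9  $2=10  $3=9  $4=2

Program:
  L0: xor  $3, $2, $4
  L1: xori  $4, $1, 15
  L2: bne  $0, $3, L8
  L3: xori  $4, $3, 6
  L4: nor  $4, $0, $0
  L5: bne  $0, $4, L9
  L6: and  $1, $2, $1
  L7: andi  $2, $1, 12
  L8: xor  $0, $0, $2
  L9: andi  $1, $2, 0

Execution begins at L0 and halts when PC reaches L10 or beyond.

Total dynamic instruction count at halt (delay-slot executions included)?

6

#0 xor  $3, $2, $4 ; 0/9/10/8/2
#1 xori  $4, $1, 15 ; 0/9/10/8/6
#2 bne  $0, $3, L8 ; 0/9/10/8/6 ; →target
#3 xori  $4, $3, 6 ; 0/9/10/8/14
#8 xor  $0, $0, $2 ; 0/9/10/8/14
#9 andi  $1, $2, 0 ; 0/0/10/8/14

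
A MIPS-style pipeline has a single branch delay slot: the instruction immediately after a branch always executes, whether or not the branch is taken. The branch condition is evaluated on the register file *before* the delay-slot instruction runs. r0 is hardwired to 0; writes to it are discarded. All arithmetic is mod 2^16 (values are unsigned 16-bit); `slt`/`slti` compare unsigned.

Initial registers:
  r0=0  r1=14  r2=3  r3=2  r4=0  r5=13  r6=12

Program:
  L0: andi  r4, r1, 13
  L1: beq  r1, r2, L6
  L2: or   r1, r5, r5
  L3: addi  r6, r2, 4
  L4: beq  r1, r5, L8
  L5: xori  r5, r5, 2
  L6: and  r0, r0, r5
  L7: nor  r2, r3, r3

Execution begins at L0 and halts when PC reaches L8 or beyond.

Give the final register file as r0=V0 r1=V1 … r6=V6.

r0=0 r1=13 r2=3 r3=2 r4=12 r5=15 r6=7

PC=0  andi  r4, r1, 13       | r0=0 r1=14 r2=3 r3=2 r4=12 r5=13 r6=12
PC=1  beq  r1, r2, L6        | r0=0 r1=14 r2=3 r3=2 r4=12 r5=13 r6=12  [not taken]
PC=2  or   r1, r5, r5        | r0=0 r1=13 r2=3 r3=2 r4=12 r5=13 r6=12
PC=3  addi  r6, r2, 4        | r0=0 r1=13 r2=3 r3=2 r4=12 r5=13 r6=7
PC=4  beq  r1, r5, L8        | r0=0 r1=13 r2=3 r3=2 r4=12 r5=13 r6=7  [TAKEN]
PC=5  xori  r5, r5, 2        | r0=0 r1=13 r2=3 r3=2 r4=12 r5=15 r6=7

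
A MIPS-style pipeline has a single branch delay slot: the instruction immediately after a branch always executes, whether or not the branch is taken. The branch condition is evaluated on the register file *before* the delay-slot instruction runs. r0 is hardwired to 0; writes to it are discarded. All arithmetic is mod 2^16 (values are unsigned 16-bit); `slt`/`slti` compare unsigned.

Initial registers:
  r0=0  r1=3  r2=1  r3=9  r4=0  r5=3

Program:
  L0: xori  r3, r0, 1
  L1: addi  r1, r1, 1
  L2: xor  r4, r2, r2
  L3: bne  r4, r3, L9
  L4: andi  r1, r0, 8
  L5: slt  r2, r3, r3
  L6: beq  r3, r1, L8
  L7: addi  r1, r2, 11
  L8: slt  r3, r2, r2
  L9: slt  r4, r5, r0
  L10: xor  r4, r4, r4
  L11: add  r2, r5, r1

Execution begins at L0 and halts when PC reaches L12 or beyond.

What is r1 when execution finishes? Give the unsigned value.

0

PC=0  xori  r3, r0, 1        | r0=0 r1=3 r2=1 r3=1 r4=0 r5=3
PC=1  addi  r1, r1, 1        | r0=0 r1=4 r2=1 r3=1 r4=0 r5=3
PC=2  xor  r4, r2, r2        | r0=0 r1=4 r2=1 r3=1 r4=0 r5=3
PC=3  bne  r4, r3, L9        | r0=0 r1=4 r2=1 r3=1 r4=0 r5=3  [TAKEN]
PC=4  andi  r1, r0, 8        | r0=0 r1=0 r2=1 r3=1 r4=0 r5=3
PC=9  slt  r4, r5, r0        | r0=0 r1=0 r2=1 r3=1 r4=0 r5=3
PC=10 xor  r4, r4, r4        | r0=0 r1=0 r2=1 r3=1 r4=0 r5=3
PC=11 add  r2, r5, r1        | r0=0 r1=0 r2=3 r3=1 r4=0 r5=3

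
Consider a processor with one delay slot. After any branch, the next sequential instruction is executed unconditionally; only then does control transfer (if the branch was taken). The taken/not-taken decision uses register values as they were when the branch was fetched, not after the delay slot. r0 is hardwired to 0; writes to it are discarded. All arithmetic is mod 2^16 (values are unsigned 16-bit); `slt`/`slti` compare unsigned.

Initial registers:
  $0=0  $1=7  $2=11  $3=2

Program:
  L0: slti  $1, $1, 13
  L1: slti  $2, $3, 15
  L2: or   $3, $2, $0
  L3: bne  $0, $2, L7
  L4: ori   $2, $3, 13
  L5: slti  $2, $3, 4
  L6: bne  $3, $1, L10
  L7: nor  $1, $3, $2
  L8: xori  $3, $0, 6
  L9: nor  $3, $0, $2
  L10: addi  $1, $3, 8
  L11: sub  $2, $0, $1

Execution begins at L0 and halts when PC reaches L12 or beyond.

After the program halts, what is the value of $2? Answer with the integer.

6

PC=0  slti  $1, $1, 13       | $0=0 $1=1 $2=11 $3=2
PC=1  slti  $2, $3, 15       | $0=0 $1=1 $2=1 $3=2
PC=2  or   $3, $2, $0        | $0=0 $1=1 $2=1 $3=1
PC=3  bne  $0, $2, L7        | $0=0 $1=1 $2=1 $3=1  [TAKEN]
PC=4  ori   $2, $3, 13       | $0=0 $1=1 $2=13 $3=1
PC=7  nor  $1, $3, $2        | $0=0 $1=65522 $2=13 $3=1
PC=8  xori  $3, $0, 6        | $0=0 $1=65522 $2=13 $3=6
PC=9  nor  $3, $0, $2        | $0=0 $1=65522 $2=13 $3=65522
PC=10 addi  $1, $3, 8        | $0=0 $1=65530 $2=13 $3=65522
PC=11 sub  $2, $0, $1        | $0=0 $1=65530 $2=6 $3=65522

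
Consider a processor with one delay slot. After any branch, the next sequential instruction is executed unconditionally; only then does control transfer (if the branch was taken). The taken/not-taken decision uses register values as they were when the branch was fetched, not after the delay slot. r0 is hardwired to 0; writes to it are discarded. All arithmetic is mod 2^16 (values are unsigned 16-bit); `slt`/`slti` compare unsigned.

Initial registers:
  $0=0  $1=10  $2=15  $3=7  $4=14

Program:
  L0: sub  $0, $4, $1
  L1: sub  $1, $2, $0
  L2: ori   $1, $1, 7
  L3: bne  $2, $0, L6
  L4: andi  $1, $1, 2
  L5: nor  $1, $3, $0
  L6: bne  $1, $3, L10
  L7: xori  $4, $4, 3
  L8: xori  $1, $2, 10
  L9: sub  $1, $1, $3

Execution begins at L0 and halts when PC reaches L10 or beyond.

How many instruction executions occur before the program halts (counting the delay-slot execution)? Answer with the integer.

  step pc=0: sub  $0, $4, $1  regs=(0,10,15,7,14)
  step pc=1: sub  $1, $2, $0  regs=(0,15,15,7,14)
  step pc=2: ori   $1, $1, 7  regs=(0,15,15,7,14)
  step pc=3: bne  $2, $0, L6  cond=T  regs=(0,15,15,7,14)
  step pc=4: andi  $1, $1, 2  regs=(0,2,15,7,14)
  step pc=6: bne  $1, $3, L10  cond=T  regs=(0,2,15,7,14)
  step pc=7: xori  $4, $4, 3  regs=(0,2,15,7,13)

7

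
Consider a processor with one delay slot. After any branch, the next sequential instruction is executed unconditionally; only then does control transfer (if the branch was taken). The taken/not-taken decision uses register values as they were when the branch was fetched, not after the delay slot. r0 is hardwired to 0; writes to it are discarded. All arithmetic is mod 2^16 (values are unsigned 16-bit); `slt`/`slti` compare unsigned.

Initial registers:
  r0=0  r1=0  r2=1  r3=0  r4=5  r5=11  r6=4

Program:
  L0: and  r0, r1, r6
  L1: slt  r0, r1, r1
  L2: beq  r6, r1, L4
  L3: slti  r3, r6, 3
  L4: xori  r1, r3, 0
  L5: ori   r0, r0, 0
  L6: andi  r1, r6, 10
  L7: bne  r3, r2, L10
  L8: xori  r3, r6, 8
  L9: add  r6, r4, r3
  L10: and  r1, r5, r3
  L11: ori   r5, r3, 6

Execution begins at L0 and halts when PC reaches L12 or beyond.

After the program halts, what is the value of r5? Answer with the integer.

14

#0 and  r0, r1, r6 ; 0/0/1/0/5/11/4
#1 slt  r0, r1, r1 ; 0/0/1/0/5/11/4
#2 beq  r6, r1, L4 ; 0/0/1/0/5/11/4 ; →fallthru
#3 slti  r3, r6, 3 ; 0/0/1/0/5/11/4
#4 xori  r1, r3, 0 ; 0/0/1/0/5/11/4
#5 ori   r0, r0, 0 ; 0/0/1/0/5/11/4
#6 andi  r1, r6, 10 ; 0/0/1/0/5/11/4
#7 bne  r3, r2, L10 ; 0/0/1/0/5/11/4 ; →target
#8 xori  r3, r6, 8 ; 0/0/1/12/5/11/4
#10 and  r1, r5, r3 ; 0/8/1/12/5/11/4
#11 ori   r5, r3, 6 ; 0/8/1/12/5/14/4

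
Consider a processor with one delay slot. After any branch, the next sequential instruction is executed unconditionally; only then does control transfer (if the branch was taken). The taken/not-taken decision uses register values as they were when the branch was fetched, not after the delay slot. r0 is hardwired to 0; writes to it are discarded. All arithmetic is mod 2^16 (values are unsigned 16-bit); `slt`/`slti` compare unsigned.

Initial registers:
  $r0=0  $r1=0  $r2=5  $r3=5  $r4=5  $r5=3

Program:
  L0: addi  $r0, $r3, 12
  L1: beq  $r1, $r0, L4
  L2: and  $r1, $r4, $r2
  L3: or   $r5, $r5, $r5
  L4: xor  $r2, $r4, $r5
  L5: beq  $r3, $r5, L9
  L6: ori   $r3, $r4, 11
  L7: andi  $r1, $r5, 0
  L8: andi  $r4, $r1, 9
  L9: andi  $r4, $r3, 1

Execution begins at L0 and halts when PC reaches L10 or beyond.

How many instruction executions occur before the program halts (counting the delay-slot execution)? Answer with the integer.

9

  step pc=0: addi  $r0, $r3, 12  regs=(0,0,5,5,5,3)
  step pc=1: beq  $r1, $r0, L4  cond=T  regs=(0,0,5,5,5,3)
  step pc=2: and  $r1, $r4, $r2  regs=(0,5,5,5,5,3)
  step pc=4: xor  $r2, $r4, $r5  regs=(0,5,6,5,5,3)
  step pc=5: beq  $r3, $r5, L9  cond=F  regs=(0,5,6,5,5,3)
  step pc=6: ori   $r3, $r4, 11  regs=(0,5,6,15,5,3)
  step pc=7: andi  $r1, $r5, 0  regs=(0,0,6,15,5,3)
  step pc=8: andi  $r4, $r1, 9  regs=(0,0,6,15,0,3)
  step pc=9: andi  $r4, $r3, 1  regs=(0,0,6,15,1,3)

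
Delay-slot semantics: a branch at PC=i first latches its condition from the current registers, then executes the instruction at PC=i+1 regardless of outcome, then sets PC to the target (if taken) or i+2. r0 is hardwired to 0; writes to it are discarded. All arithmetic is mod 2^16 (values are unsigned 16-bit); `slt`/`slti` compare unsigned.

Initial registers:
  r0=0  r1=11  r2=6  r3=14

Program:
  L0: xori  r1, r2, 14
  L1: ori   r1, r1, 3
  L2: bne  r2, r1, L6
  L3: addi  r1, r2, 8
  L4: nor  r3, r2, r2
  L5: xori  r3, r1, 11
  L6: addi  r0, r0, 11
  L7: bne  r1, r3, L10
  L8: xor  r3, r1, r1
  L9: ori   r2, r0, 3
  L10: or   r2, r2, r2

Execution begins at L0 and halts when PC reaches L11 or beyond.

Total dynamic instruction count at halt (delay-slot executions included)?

  step pc=0: xori  r1, r2, 14  regs=(0,8,6,14)
  step pc=1: ori   r1, r1, 3  regs=(0,11,6,14)
  step pc=2: bne  r2, r1, L6  cond=T  regs=(0,11,6,14)
  step pc=3: addi  r1, r2, 8  regs=(0,14,6,14)
  step pc=6: addi  r0, r0, 11  regs=(0,14,6,14)
  step pc=7: bne  r1, r3, L10  cond=F  regs=(0,14,6,14)
  step pc=8: xor  r3, r1, r1  regs=(0,14,6,0)
  step pc=9: ori   r2, r0, 3  regs=(0,14,3,0)
  step pc=10: or   r2, r2, r2  regs=(0,14,3,0)

9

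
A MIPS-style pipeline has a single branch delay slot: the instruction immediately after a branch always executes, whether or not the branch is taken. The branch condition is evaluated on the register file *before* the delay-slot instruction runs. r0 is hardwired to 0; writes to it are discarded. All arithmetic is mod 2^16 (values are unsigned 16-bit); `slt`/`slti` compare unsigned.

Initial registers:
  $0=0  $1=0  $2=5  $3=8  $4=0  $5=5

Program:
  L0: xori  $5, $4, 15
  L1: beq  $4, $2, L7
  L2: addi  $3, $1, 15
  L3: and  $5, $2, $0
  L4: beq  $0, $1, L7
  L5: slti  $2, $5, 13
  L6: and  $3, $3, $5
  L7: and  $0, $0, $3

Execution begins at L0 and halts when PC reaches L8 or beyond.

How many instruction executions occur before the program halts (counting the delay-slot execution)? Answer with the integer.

#0 xori  $5, $4, 15 ; 0/0/5/8/0/15
#1 beq  $4, $2, L7 ; 0/0/5/8/0/15 ; →fallthru
#2 addi  $3, $1, 15 ; 0/0/5/15/0/15
#3 and  $5, $2, $0 ; 0/0/5/15/0/0
#4 beq  $0, $1, L7 ; 0/0/5/15/0/0 ; →target
#5 slti  $2, $5, 13 ; 0/0/1/15/0/0
#7 and  $0, $0, $3 ; 0/0/1/15/0/0

7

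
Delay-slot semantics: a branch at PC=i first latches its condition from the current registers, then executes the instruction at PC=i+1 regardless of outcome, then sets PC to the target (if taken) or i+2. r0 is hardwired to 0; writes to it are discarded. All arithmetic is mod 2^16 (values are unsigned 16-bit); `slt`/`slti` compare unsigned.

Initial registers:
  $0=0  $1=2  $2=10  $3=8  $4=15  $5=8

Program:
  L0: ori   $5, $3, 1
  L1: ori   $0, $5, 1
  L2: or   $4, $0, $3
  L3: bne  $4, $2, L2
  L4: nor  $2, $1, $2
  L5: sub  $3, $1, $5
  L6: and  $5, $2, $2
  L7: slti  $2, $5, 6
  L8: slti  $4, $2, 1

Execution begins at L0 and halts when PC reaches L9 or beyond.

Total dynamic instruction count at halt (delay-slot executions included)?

#0 ori   $5, $3, 1 ; 0/2/10/8/15/9
#1 ori   $0, $5, 1 ; 0/2/10/8/15/9
#2 or   $4, $0, $3 ; 0/2/10/8/8/9
#3 bne  $4, $2, L2 ; 0/2/10/8/8/9 ; →target
#4 nor  $2, $1, $2 ; 0/2/65525/8/8/9
#2 or   $4, $0, $3 ; 0/2/65525/8/8/9
#3 bne  $4, $2, L2 ; 0/2/65525/8/8/9 ; →target
#4 nor  $2, $1, $2 ; 0/2/8/8/8/9
#2 or   $4, $0, $3 ; 0/2/8/8/8/9
#3 bne  $4, $2, L2 ; 0/2/8/8/8/9 ; →fallthru
#4 nor  $2, $1, $2 ; 0/2/65525/8/8/9
#5 sub  $3, $1, $5 ; 0/2/65525/65529/8/9
#6 and  $5, $2, $2 ; 0/2/65525/65529/8/65525
#7 slti  $2, $5, 6 ; 0/2/0/65529/8/65525
#8 slti  $4, $2, 1 ; 0/2/0/65529/1/65525

15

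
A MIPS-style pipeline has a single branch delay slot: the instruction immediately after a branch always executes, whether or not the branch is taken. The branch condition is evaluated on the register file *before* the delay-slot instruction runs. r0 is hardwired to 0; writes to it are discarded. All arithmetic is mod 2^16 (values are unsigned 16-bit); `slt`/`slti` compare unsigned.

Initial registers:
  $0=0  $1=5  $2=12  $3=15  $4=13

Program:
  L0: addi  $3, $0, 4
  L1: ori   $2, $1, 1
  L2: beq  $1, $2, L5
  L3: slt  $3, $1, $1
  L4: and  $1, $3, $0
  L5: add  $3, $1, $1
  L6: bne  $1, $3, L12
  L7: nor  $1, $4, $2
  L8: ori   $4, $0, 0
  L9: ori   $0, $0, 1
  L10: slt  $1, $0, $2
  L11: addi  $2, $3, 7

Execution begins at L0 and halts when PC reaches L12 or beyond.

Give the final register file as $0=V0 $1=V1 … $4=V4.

$0=0 $1=65522 $2=5 $3=10 $4=13

#0 addi  $3, $0, 4 ; 0/5/12/4/13
#1 ori   $2, $1, 1 ; 0/5/5/4/13
#2 beq  $1, $2, L5 ; 0/5/5/4/13 ; →target
#3 slt  $3, $1, $1 ; 0/5/5/0/13
#5 add  $3, $1, $1 ; 0/5/5/10/13
#6 bne  $1, $3, L12 ; 0/5/5/10/13 ; →target
#7 nor  $1, $4, $2 ; 0/65522/5/10/13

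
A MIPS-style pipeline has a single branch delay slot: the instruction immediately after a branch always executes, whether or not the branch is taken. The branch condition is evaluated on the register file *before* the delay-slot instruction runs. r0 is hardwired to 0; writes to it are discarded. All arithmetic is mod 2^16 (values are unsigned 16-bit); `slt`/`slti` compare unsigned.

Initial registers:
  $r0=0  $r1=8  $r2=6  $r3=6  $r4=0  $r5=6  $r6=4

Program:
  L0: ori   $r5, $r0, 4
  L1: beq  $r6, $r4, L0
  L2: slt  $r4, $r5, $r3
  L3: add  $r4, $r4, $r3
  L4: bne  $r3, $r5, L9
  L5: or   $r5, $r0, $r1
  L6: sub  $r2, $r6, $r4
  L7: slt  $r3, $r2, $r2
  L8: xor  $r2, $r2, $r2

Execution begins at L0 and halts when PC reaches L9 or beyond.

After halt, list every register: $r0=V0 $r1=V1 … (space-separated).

PC=0  ori   $r5, $r0, 4      | $r0=0 $r1=8 $r2=6 $r3=6 $r4=0 $r5=4 $r6=4
PC=1  beq  $r6, $r4, L0      | $r0=0 $r1=8 $r2=6 $r3=6 $r4=0 $r5=4 $r6=4  [not taken]
PC=2  slt  $r4, $r5, $r3     | $r0=0 $r1=8 $r2=6 $r3=6 $r4=1 $r5=4 $r6=4
PC=3  add  $r4, $r4, $r3     | $r0=0 $r1=8 $r2=6 $r3=6 $r4=7 $r5=4 $r6=4
PC=4  bne  $r3, $r5, L9      | $r0=0 $r1=8 $r2=6 $r3=6 $r4=7 $r5=4 $r6=4  [TAKEN]
PC=5  or   $r5, $r0, $r1     | $r0=0 $r1=8 $r2=6 $r3=6 $r4=7 $r5=8 $r6=4

$r0=0 $r1=8 $r2=6 $r3=6 $r4=7 $r5=8 $r6=4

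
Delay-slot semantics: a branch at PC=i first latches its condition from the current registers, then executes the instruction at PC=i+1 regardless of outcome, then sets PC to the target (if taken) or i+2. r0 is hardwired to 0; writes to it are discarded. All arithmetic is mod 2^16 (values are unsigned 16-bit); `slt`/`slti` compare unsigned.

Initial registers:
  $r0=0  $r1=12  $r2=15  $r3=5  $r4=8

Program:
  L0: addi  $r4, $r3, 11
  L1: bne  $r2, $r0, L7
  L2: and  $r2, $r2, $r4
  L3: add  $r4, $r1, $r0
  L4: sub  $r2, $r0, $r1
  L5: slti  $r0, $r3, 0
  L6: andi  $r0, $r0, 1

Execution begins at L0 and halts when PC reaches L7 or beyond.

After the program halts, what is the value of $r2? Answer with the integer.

PC=0  addi  $r4, $r3, 11     | $r0=0 $r1=12 $r2=15 $r3=5 $r4=16
PC=1  bne  $r2, $r0, L7      | $r0=0 $r1=12 $r2=15 $r3=5 $r4=16  [TAKEN]
PC=2  and  $r2, $r2, $r4     | $r0=0 $r1=12 $r2=0 $r3=5 $r4=16

0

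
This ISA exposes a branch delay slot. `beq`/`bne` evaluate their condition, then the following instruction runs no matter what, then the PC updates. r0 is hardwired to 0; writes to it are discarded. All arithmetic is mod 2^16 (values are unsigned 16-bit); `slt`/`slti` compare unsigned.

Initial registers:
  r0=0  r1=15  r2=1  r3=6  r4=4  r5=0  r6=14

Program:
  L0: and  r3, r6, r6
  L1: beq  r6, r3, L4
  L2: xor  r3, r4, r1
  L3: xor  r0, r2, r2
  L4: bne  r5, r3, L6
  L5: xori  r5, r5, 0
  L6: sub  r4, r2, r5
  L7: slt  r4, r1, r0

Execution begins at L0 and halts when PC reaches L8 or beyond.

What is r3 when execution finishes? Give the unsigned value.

#0 and  r3, r6, r6 ; 0/15/1/14/4/0/14
#1 beq  r6, r3, L4 ; 0/15/1/14/4/0/14 ; →target
#2 xor  r3, r4, r1 ; 0/15/1/11/4/0/14
#4 bne  r5, r3, L6 ; 0/15/1/11/4/0/14 ; →target
#5 xori  r5, r5, 0 ; 0/15/1/11/4/0/14
#6 sub  r4, r2, r5 ; 0/15/1/11/1/0/14
#7 slt  r4, r1, r0 ; 0/15/1/11/0/0/14

11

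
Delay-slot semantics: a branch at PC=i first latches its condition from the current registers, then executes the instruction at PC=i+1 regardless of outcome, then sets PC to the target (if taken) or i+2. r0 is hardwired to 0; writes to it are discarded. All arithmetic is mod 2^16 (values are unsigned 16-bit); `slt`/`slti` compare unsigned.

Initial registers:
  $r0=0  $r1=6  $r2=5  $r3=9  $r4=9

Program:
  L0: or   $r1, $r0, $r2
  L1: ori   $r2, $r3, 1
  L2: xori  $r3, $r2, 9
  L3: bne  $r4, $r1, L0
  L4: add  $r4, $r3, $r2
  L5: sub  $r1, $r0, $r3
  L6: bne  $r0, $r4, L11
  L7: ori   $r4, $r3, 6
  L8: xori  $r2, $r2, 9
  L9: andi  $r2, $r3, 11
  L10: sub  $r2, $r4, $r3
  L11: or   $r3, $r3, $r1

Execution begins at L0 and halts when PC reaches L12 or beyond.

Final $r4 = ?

[0] or   $r1, $r0, $r2  →  {$r0:0, $r1:5, $r2:5, $r3:9, $r4:9}
[1] ori   $r2, $r3, 1  →  {$r0:0, $r1:5, $r2:9, $r3:9, $r4:9}
[2] xori  $r3, $r2, 9  →  {$r0:0, $r1:5, $r2:9, $r3:0, $r4:9}
[3] bne  $r4, $r1, L0  →  {$r0:0, $r1:5, $r2:9, $r3:0, $r4:9}  ⟨branch taken⟩
[4] add  $r4, $r3, $r2  →  {$r0:0, $r1:5, $r2:9, $r3:0, $r4:9}
[0] or   $r1, $r0, $r2  →  {$r0:0, $r1:9, $r2:9, $r3:0, $r4:9}
[1] ori   $r2, $r3, 1  →  {$r0:0, $r1:9, $r2:1, $r3:0, $r4:9}
[2] xori  $r3, $r2, 9  →  {$r0:0, $r1:9, $r2:1, $r3:8, $r4:9}
[3] bne  $r4, $r1, L0  →  {$r0:0, $r1:9, $r2:1, $r3:8, $r4:9}  ⟨branch fallthrough⟩
[4] add  $r4, $r3, $r2  →  {$r0:0, $r1:9, $r2:1, $r3:8, $r4:9}
[5] sub  $r1, $r0, $r3  →  {$r0:0, $r1:65528, $r2:1, $r3:8, $r4:9}
[6] bne  $r0, $r4, L11  →  {$r0:0, $r1:65528, $r2:1, $r3:8, $r4:9}  ⟨branch taken⟩
[7] ori   $r4, $r3, 6  →  {$r0:0, $r1:65528, $r2:1, $r3:8, $r4:14}
[11] or   $r3, $r3, $r1  →  {$r0:0, $r1:65528, $r2:1, $r3:65528, $r4:14}

14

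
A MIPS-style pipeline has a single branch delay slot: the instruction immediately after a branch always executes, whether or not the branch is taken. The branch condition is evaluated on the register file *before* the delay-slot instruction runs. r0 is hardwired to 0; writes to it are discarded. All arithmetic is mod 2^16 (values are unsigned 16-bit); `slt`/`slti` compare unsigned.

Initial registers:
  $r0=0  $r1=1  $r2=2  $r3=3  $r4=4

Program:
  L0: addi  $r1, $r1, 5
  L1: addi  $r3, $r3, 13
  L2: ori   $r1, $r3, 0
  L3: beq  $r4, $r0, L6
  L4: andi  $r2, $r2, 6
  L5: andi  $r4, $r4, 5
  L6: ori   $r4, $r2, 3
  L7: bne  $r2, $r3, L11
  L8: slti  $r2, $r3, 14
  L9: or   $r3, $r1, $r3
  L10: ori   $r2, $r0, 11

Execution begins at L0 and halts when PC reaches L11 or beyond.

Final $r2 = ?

0

[0] addi  $r1, $r1, 5  →  {$r0:0, $r1:6, $r2:2, $r3:3, $r4:4}
[1] addi  $r3, $r3, 13  →  {$r0:0, $r1:6, $r2:2, $r3:16, $r4:4}
[2] ori   $r1, $r3, 0  →  {$r0:0, $r1:16, $r2:2, $r3:16, $r4:4}
[3] beq  $r4, $r0, L6  →  {$r0:0, $r1:16, $r2:2, $r3:16, $r4:4}  ⟨branch fallthrough⟩
[4] andi  $r2, $r2, 6  →  {$r0:0, $r1:16, $r2:2, $r3:16, $r4:4}
[5] andi  $r4, $r4, 5  →  {$r0:0, $r1:16, $r2:2, $r3:16, $r4:4}
[6] ori   $r4, $r2, 3  →  {$r0:0, $r1:16, $r2:2, $r3:16, $r4:3}
[7] bne  $r2, $r3, L11  →  {$r0:0, $r1:16, $r2:2, $r3:16, $r4:3}  ⟨branch taken⟩
[8] slti  $r2, $r3, 14  →  {$r0:0, $r1:16, $r2:0, $r3:16, $r4:3}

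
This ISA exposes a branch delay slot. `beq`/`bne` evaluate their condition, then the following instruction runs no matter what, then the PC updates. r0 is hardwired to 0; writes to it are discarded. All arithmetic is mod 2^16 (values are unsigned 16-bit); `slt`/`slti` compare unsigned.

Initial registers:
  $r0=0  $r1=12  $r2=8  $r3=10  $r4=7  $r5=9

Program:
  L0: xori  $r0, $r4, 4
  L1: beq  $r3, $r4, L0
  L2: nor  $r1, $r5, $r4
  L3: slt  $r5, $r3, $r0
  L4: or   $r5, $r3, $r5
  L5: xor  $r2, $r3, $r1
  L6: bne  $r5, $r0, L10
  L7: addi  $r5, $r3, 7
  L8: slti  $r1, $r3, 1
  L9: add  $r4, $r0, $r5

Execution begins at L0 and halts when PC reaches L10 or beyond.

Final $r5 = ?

  step pc=0: xori  $r0, $r4, 4  regs=(0,12,8,10,7,9)
  step pc=1: beq  $r3, $r4, L0  cond=F  regs=(0,12,8,10,7,9)
  step pc=2: nor  $r1, $r5, $r4  regs=(0,65520,8,10,7,9)
  step pc=3: slt  $r5, $r3, $r0  regs=(0,65520,8,10,7,0)
  step pc=4: or   $r5, $r3, $r5  regs=(0,65520,8,10,7,10)
  step pc=5: xor  $r2, $r3, $r1  regs=(0,65520,65530,10,7,10)
  step pc=6: bne  $r5, $r0, L10  cond=T  regs=(0,65520,65530,10,7,10)
  step pc=7: addi  $r5, $r3, 7  regs=(0,65520,65530,10,7,17)

17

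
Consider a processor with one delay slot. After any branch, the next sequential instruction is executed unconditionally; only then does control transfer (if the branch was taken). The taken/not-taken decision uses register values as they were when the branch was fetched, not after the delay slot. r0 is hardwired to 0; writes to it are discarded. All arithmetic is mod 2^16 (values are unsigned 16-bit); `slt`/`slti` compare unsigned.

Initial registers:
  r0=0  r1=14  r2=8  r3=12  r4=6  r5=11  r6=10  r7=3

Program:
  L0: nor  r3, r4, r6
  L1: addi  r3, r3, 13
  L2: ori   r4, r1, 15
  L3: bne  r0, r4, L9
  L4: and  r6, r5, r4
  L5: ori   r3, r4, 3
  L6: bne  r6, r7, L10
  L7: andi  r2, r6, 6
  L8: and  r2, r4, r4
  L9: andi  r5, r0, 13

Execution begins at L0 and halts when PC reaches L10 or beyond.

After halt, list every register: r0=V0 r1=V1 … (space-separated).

PC=0  nor  r3, r4, r6        | r0=0 r1=14 r2=8 r3=65521 r4=6 r5=11 r6=10 r7=3
PC=1  addi  r3, r3, 13       | r0=0 r1=14 r2=8 r3=65534 r4=6 r5=11 r6=10 r7=3
PC=2  ori   r4, r1, 15       | r0=0 r1=14 r2=8 r3=65534 r4=15 r5=11 r6=10 r7=3
PC=3  bne  r0, r4, L9        | r0=0 r1=14 r2=8 r3=65534 r4=15 r5=11 r6=10 r7=3  [TAKEN]
PC=4  and  r6, r5, r4        | r0=0 r1=14 r2=8 r3=65534 r4=15 r5=11 r6=11 r7=3
PC=9  andi  r5, r0, 13       | r0=0 r1=14 r2=8 r3=65534 r4=15 r5=0 r6=11 r7=3

r0=0 r1=14 r2=8 r3=65534 r4=15 r5=0 r6=11 r7=3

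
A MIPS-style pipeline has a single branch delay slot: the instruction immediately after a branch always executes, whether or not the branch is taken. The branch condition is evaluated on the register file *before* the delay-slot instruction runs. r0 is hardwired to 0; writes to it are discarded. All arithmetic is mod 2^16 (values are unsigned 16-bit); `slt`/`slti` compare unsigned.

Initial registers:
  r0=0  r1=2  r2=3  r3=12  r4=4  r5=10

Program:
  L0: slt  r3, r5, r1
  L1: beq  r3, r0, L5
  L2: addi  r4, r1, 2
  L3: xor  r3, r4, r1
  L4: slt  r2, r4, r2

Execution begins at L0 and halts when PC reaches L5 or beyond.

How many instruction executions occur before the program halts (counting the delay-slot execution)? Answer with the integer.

3

  step pc=0: slt  r3, r5, r1  regs=(0,2,3,0,4,10)
  step pc=1: beq  r3, r0, L5  cond=T  regs=(0,2,3,0,4,10)
  step pc=2: addi  r4, r1, 2  regs=(0,2,3,0,4,10)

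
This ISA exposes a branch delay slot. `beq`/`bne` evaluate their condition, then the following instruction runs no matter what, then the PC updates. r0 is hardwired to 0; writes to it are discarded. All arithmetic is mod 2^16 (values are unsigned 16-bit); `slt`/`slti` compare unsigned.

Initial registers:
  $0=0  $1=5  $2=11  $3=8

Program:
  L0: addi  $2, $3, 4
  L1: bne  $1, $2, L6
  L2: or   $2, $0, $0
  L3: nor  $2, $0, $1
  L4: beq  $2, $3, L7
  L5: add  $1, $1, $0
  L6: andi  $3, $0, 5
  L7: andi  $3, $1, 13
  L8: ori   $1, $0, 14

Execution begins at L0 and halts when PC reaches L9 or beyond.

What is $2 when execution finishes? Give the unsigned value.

  step pc=0: addi  $2, $3, 4  regs=(0,5,12,8)
  step pc=1: bne  $1, $2, L6  cond=T  regs=(0,5,12,8)
  step pc=2: or   $2, $0, $0  regs=(0,5,0,8)
  step pc=6: andi  $3, $0, 5  regs=(0,5,0,0)
  step pc=7: andi  $3, $1, 13  regs=(0,5,0,5)
  step pc=8: ori   $1, $0, 14  regs=(0,14,0,5)

0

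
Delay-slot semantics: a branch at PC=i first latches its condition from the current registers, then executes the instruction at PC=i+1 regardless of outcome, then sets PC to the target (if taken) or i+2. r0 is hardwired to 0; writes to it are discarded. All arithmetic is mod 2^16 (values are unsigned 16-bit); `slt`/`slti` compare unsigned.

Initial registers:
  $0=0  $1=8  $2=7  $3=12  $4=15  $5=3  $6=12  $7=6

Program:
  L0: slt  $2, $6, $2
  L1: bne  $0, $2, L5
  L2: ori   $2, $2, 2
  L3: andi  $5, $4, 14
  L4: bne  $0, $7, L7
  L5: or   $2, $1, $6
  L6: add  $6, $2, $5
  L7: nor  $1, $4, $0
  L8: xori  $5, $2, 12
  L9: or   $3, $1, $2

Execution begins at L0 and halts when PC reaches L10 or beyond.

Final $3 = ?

65532

[0] slt  $2, $6, $2  →  {$0:0, $1:8, $2:0, $3:12, $4:15, $5:3, $6:12, $7:6}
[1] bne  $0, $2, L5  →  {$0:0, $1:8, $2:0, $3:12, $4:15, $5:3, $6:12, $7:6}  ⟨branch fallthrough⟩
[2] ori   $2, $2, 2  →  {$0:0, $1:8, $2:2, $3:12, $4:15, $5:3, $6:12, $7:6}
[3] andi  $5, $4, 14  →  {$0:0, $1:8, $2:2, $3:12, $4:15, $5:14, $6:12, $7:6}
[4] bne  $0, $7, L7  →  {$0:0, $1:8, $2:2, $3:12, $4:15, $5:14, $6:12, $7:6}  ⟨branch taken⟩
[5] or   $2, $1, $6  →  {$0:0, $1:8, $2:12, $3:12, $4:15, $5:14, $6:12, $7:6}
[7] nor  $1, $4, $0  →  {$0:0, $1:65520, $2:12, $3:12, $4:15, $5:14, $6:12, $7:6}
[8] xori  $5, $2, 12  →  {$0:0, $1:65520, $2:12, $3:12, $4:15, $5:0, $6:12, $7:6}
[9] or   $3, $1, $2  →  {$0:0, $1:65520, $2:12, $3:65532, $4:15, $5:0, $6:12, $7:6}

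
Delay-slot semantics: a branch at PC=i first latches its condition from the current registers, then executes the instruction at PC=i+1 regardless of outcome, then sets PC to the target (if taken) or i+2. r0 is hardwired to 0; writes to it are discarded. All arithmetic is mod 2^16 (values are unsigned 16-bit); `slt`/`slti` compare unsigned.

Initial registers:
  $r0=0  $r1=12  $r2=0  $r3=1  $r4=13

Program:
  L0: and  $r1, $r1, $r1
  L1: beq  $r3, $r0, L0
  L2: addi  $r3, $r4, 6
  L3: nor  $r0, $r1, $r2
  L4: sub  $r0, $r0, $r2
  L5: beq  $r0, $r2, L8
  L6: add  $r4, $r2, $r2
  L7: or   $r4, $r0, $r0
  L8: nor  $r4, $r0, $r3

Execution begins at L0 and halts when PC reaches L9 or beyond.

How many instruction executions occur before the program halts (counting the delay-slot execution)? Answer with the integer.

[0] and  $r1, $r1, $r1  →  {$r0:0, $r1:12, $r2:0, $r3:1, $r4:13}
[1] beq  $r3, $r0, L0  →  {$r0:0, $r1:12, $r2:0, $r3:1, $r4:13}  ⟨branch fallthrough⟩
[2] addi  $r3, $r4, 6  →  {$r0:0, $r1:12, $r2:0, $r3:19, $r4:13}
[3] nor  $r0, $r1, $r2  →  {$r0:0, $r1:12, $r2:0, $r3:19, $r4:13}
[4] sub  $r0, $r0, $r2  →  {$r0:0, $r1:12, $r2:0, $r3:19, $r4:13}
[5] beq  $r0, $r2, L8  →  {$r0:0, $r1:12, $r2:0, $r3:19, $r4:13}  ⟨branch taken⟩
[6] add  $r4, $r2, $r2  →  {$r0:0, $r1:12, $r2:0, $r3:19, $r4:0}
[8] nor  $r4, $r0, $r3  →  {$r0:0, $r1:12, $r2:0, $r3:19, $r4:65516}

8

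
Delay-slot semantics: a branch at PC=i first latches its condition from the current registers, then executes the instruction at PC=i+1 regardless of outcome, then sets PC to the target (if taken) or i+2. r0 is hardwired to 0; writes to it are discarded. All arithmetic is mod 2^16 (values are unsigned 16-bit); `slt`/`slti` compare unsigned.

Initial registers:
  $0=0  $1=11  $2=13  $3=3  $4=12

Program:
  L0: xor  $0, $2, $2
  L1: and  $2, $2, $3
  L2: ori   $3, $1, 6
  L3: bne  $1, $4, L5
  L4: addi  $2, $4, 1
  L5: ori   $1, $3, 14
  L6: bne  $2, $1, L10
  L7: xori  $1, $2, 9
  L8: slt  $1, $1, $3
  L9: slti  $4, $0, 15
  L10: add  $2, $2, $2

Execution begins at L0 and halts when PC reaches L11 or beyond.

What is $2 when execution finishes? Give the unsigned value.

26

PC=0  xor  $0, $2, $2        | $0=0 $1=11 $2=13 $3=3 $4=12
PC=1  and  $2, $2, $3        | $0=0 $1=11 $2=1 $3=3 $4=12
PC=2  ori   $3, $1, 6        | $0=0 $1=11 $2=1 $3=15 $4=12
PC=3  bne  $1, $4, L5        | $0=0 $1=11 $2=1 $3=15 $4=12  [TAKEN]
PC=4  addi  $2, $4, 1        | $0=0 $1=11 $2=13 $3=15 $4=12
PC=5  ori   $1, $3, 14       | $0=0 $1=15 $2=13 $3=15 $4=12
PC=6  bne  $2, $1, L10       | $0=0 $1=15 $2=13 $3=15 $4=12  [TAKEN]
PC=7  xori  $1, $2, 9        | $0=0 $1=4 $2=13 $3=15 $4=12
PC=10 add  $2, $2, $2        | $0=0 $1=4 $2=26 $3=15 $4=12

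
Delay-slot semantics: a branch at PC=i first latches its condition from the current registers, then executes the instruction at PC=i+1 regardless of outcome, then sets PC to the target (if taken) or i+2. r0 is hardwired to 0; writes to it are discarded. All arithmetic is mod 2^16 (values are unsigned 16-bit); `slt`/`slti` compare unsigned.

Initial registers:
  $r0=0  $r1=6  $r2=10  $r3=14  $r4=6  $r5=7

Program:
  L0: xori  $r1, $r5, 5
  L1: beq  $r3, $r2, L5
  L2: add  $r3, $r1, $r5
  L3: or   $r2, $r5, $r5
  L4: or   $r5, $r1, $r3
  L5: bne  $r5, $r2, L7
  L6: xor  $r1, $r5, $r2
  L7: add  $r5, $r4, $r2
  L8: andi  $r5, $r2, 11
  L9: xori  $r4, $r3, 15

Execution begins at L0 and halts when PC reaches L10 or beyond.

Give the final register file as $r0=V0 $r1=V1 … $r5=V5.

PC=0  xori  $r1, $r5, 5      | $r0=0 $r1=2 $r2=10 $r3=14 $r4=6 $r5=7
PC=1  beq  $r3, $r2, L5      | $r0=0 $r1=2 $r2=10 $r3=14 $r4=6 $r5=7  [not taken]
PC=2  add  $r3, $r1, $r5     | $r0=0 $r1=2 $r2=10 $r3=9 $r4=6 $r5=7
PC=3  or   $r2, $r5, $r5     | $r0=0 $r1=2 $r2=7 $r3=9 $r4=6 $r5=7
PC=4  or   $r5, $r1, $r3     | $r0=0 $r1=2 $r2=7 $r3=9 $r4=6 $r5=11
PC=5  bne  $r5, $r2, L7      | $r0=0 $r1=2 $r2=7 $r3=9 $r4=6 $r5=11  [TAKEN]
PC=6  xor  $r1, $r5, $r2     | $r0=0 $r1=12 $r2=7 $r3=9 $r4=6 $r5=11
PC=7  add  $r5, $r4, $r2     | $r0=0 $r1=12 $r2=7 $r3=9 $r4=6 $r5=13
PC=8  andi  $r5, $r2, 11     | $r0=0 $r1=12 $r2=7 $r3=9 $r4=6 $r5=3
PC=9  xori  $r4, $r3, 15     | $r0=0 $r1=12 $r2=7 $r3=9 $r4=6 $r5=3

$r0=0 $r1=12 $r2=7 $r3=9 $r4=6 $r5=3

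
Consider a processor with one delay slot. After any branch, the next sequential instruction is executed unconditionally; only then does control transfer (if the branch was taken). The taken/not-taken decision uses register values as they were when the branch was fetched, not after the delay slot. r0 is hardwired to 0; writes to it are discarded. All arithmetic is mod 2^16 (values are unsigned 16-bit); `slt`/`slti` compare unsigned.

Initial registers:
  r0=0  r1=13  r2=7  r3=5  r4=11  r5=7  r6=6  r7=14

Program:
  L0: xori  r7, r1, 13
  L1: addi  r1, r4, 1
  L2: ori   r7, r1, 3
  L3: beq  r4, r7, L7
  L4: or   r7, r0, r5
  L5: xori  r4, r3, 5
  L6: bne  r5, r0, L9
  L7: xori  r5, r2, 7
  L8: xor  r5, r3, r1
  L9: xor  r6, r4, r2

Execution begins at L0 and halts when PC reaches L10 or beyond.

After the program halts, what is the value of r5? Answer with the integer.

PC=0  xori  r7, r1, 13       | r0=0 r1=13 r2=7 r3=5 r4=11 r5=7 r6=6 r7=0
PC=1  addi  r1, r4, 1        | r0=0 r1=12 r2=7 r3=5 r4=11 r5=7 r6=6 r7=0
PC=2  ori   r7, r1, 3        | r0=0 r1=12 r2=7 r3=5 r4=11 r5=7 r6=6 r7=15
PC=3  beq  r4, r7, L7        | r0=0 r1=12 r2=7 r3=5 r4=11 r5=7 r6=6 r7=15  [not taken]
PC=4  or   r7, r0, r5        | r0=0 r1=12 r2=7 r3=5 r4=11 r5=7 r6=6 r7=7
PC=5  xori  r4, r3, 5        | r0=0 r1=12 r2=7 r3=5 r4=0 r5=7 r6=6 r7=7
PC=6  bne  r5, r0, L9        | r0=0 r1=12 r2=7 r3=5 r4=0 r5=7 r6=6 r7=7  [TAKEN]
PC=7  xori  r5, r2, 7        | r0=0 r1=12 r2=7 r3=5 r4=0 r5=0 r6=6 r7=7
PC=9  xor  r6, r4, r2        | r0=0 r1=12 r2=7 r3=5 r4=0 r5=0 r6=7 r7=7

0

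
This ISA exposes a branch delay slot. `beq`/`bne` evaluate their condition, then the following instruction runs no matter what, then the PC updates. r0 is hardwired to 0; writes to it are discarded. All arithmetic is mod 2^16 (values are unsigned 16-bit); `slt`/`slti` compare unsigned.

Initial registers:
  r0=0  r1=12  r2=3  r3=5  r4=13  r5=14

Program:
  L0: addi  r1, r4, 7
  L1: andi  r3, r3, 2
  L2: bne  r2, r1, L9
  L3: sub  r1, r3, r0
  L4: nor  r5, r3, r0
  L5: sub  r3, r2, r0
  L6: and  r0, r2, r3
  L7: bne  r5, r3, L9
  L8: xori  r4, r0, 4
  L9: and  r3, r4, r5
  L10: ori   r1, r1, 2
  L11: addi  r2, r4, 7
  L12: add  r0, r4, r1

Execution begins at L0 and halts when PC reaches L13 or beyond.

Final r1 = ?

2

#0 addi  r1, r4, 7 ; 0/20/3/5/13/14
#1 andi  r3, r3, 2 ; 0/20/3/0/13/14
#2 bne  r2, r1, L9 ; 0/20/3/0/13/14 ; →target
#3 sub  r1, r3, r0 ; 0/0/3/0/13/14
#9 and  r3, r4, r5 ; 0/0/3/12/13/14
#10 ori   r1, r1, 2 ; 0/2/3/12/13/14
#11 addi  r2, r4, 7 ; 0/2/20/12/13/14
#12 add  r0, r4, r1 ; 0/2/20/12/13/14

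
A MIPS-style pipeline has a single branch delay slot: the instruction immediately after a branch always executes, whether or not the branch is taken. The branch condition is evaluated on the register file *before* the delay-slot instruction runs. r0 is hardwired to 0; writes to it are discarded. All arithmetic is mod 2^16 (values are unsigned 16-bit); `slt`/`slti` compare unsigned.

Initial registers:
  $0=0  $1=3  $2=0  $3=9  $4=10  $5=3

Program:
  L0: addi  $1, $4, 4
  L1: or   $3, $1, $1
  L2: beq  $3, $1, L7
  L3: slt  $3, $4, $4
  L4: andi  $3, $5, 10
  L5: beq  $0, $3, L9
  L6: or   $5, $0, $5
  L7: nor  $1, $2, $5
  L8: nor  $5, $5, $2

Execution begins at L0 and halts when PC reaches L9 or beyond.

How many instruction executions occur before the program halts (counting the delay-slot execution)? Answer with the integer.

6

[0] addi  $1, $4, 4  →  {$0:0, $1:14, $2:0, $3:9, $4:10, $5:3}
[1] or   $3, $1, $1  →  {$0:0, $1:14, $2:0, $3:14, $4:10, $5:3}
[2] beq  $3, $1, L7  →  {$0:0, $1:14, $2:0, $3:14, $4:10, $5:3}  ⟨branch taken⟩
[3] slt  $3, $4, $4  →  {$0:0, $1:14, $2:0, $3:0, $4:10, $5:3}
[7] nor  $1, $2, $5  →  {$0:0, $1:65532, $2:0, $3:0, $4:10, $5:3}
[8] nor  $5, $5, $2  →  {$0:0, $1:65532, $2:0, $3:0, $4:10, $5:65532}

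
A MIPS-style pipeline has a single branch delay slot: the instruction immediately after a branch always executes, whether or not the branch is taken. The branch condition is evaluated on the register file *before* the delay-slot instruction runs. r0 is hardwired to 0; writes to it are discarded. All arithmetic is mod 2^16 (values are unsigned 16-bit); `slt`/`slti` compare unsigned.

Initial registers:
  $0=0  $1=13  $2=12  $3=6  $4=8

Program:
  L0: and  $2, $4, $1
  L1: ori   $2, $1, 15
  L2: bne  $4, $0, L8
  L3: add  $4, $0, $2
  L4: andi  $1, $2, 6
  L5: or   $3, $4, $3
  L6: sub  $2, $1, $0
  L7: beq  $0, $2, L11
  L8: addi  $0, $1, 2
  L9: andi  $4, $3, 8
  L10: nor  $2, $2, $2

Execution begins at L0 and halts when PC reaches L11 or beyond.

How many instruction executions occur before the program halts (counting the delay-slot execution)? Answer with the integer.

PC=0  and  $2, $4, $1        | $0=0 $1=13 $2=8 $3=6 $4=8
PC=1  ori   $2, $1, 15       | $0=0 $1=13 $2=15 $3=6 $4=8
PC=2  bne  $4, $0, L8        | $0=0 $1=13 $2=15 $3=6 $4=8  [TAKEN]
PC=3  add  $4, $0, $2        | $0=0 $1=13 $2=15 $3=6 $4=15
PC=8  addi  $0, $1, 2        | $0=0 $1=13 $2=15 $3=6 $4=15
PC=9  andi  $4, $3, 8        | $0=0 $1=13 $2=15 $3=6 $4=0
PC=10 nor  $2, $2, $2        | $0=0 $1=13 $2=65520 $3=6 $4=0

7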